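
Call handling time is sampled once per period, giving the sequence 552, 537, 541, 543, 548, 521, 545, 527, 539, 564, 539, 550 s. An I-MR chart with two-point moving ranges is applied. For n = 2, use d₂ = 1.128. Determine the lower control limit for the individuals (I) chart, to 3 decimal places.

X̄ = (552 + 537 + 541 + 543 + 548 + 521 + 545 + 527 + 539 + 564 + 539 + 550) / 12 = 542.1667
Moving ranges: 15, 4, 2, 5, 27, 24, 18, 12, 25, 25, 11; M̄R̄ = 168.0000 / 11 = 15.2727
LCL = X̄ − 3·M̄R̄/d₂ = 542.1667 − 3 × 15.2727 / 1.128 = 501.5477

501.548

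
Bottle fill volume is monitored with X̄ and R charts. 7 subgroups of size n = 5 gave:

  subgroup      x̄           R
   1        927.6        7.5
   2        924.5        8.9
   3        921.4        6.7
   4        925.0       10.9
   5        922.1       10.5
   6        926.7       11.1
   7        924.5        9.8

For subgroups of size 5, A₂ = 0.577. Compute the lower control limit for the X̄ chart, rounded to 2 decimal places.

919.15

X̄̄ = (927.6 + 924.5 + 921.4 + 925.0 + 922.1 + 926.7 + 924.5) / 7 = 6471.8000 / 7 = 924.5429
R̄ = (7.5 + 8.9 + 6.7 + 10.9 + 10.5 + 11.1 + 9.8) / 7 = 65.4000 / 7 = 9.3429
LCL = X̄̄ − A₂·R̄ = 924.5429 − 0.577 × 9.3429 = 919.1520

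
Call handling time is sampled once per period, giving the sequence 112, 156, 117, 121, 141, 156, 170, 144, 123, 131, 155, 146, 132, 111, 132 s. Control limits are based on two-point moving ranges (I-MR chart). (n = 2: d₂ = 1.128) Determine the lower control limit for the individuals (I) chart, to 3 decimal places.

X̄ = (112 + 156 + 117 + 121 + 141 + 156 + 170 + 144 + 123 + 131 + 155 + 146 + 132 + 111 + 132) / 15 = 136.4667
Moving ranges: 44, 39, 4, 20, 15, 14, 26, 21, 8, 24, 9, 14, 21, 21; M̄R̄ = 280.0000 / 14 = 20.0000
LCL = X̄ − 3·M̄R̄/d₂ = 136.4667 − 3 × 20.0000 / 1.128 = 83.2752

83.275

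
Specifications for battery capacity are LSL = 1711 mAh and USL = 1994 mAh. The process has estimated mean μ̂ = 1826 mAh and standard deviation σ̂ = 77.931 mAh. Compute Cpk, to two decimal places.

Cpu = (USL − μ̂) / (3σ̂) = (1994 − 1826) / (3 × 77.931) = 0.7186; Cpl = (μ̂ − LSL) / (3σ̂) = (1826 − 1711) / (3 × 77.931) = 0.4919; Cpk = min(Cpu, Cpl) = 0.4919

0.49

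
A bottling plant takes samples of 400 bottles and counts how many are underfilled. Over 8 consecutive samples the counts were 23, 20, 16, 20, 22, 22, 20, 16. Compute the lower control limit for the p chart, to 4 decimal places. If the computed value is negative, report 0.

0.0171

p̄ = Σdᵢ / (k·n) = 159 / (8 × 400) = 0.04969
LCL = p̄ − 3·√(p̄(1−p̄)/n) = 0.04969 − 3 × 0.01086 = 0.01709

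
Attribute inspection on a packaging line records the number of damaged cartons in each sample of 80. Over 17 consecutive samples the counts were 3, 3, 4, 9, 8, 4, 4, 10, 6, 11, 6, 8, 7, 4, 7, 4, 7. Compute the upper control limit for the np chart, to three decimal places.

p̄ = Σdᵢ / (k·n) = 105 / (17 × 80) = 0.07721
UCL = np̄ + 3·√(np̄(1−p̄)) = 6.1765 + 3 × √(6.1765×0.92279) = 6.1765 + 3 × 2.3874 = 13.3386

13.339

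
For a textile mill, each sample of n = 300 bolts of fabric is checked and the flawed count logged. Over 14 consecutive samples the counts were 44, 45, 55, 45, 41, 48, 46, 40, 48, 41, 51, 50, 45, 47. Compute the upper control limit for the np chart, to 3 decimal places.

64.889

p̄ = Σdᵢ / (k·n) = 646 / (14 × 300) = 0.15381
UCL = np̄ + 3·√(np̄(1−p̄)) = 46.1429 + 3 × √(46.1429×0.84619) = 46.1429 + 3 × 6.2487 = 64.8888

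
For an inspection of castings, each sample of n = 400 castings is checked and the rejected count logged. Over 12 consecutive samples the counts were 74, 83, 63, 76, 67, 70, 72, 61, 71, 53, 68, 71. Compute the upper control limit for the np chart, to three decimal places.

91.763

p̄ = Σdᵢ / (k·n) = 829 / (12 × 400) = 0.17271
UCL = np̄ + 3·√(np̄(1−p̄)) = 69.0833 + 3 × √(69.0833×0.82729) = 69.0833 + 3 × 7.5599 = 91.7630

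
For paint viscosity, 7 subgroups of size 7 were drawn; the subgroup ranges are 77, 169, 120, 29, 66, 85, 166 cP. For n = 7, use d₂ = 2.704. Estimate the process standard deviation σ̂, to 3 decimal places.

37.616

R̄ = (77 + 169 + 120 + 29 + 66 + 85 + 166) / 7 = 101.7143
σ̂ = R̄ / d₂ = 101.7143 / 2.704 = 37.6162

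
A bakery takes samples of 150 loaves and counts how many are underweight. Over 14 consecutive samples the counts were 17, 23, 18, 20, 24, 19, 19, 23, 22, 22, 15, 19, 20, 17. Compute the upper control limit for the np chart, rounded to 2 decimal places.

p̄ = Σdᵢ / (k·n) = 278 / (14 × 150) = 0.13238
UCL = np̄ + 3·√(np̄(1−p̄)) = 19.8571 + 3 × √(19.8571×0.86762) = 19.8571 + 3 × 4.1507 = 32.3093

32.31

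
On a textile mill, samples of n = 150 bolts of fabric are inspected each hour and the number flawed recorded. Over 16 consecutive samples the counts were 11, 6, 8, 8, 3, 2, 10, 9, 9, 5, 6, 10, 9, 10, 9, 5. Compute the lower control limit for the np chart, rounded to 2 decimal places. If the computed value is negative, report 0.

0.00

p̄ = Σdᵢ / (k·n) = 120 / (16 × 150) = 0.05000
LCL = np̄ − 3·√(np̄(1−p̄)) = 7.5000 − 3 × 2.6693 = -0.5078 → 0 (negative, so LCL = 0)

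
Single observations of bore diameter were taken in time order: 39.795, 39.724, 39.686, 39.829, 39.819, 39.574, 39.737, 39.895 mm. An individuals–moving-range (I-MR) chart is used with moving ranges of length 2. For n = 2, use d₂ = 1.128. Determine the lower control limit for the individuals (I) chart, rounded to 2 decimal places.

39.44

X̄ = (39.795 + 39.724 + 39.686 + 39.829 + 39.819 + 39.574 + 39.737 + 39.895) / 8 = 39.7574
Moving ranges: 0.071, 0.038, 0.143, 0.010, 0.245, 0.163, 0.158; M̄R̄ = 0.8280 / 7 = 0.1183
LCL = X̄ − 3·M̄R̄/d₂ = 39.7574 − 3 × 0.1183 / 1.128 = 39.4428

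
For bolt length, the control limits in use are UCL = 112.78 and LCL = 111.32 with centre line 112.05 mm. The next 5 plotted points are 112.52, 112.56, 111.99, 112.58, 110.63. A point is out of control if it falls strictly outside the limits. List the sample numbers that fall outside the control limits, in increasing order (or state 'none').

Compare each point to [111.32, 112.78]: sample 5 = 110.63 < LCL.

5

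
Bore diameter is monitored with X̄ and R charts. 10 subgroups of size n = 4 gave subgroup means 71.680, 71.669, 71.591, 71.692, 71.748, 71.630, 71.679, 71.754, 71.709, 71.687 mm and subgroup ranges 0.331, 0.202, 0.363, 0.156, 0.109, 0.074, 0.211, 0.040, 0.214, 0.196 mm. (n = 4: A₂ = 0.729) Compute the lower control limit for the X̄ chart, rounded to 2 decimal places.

71.55

X̄̄ = (71.680 + 71.669 + 71.591 + 71.692 + 71.748 + 71.630 + 71.679 + 71.754 + 71.709 + 71.687) / 10 = 716.8390 / 10 = 71.6839
R̄ = (0.331 + 0.202 + 0.363 + 0.156 + 0.109 + 0.074 + 0.211 + 0.040 + 0.214 + 0.196) / 10 = 1.8960 / 10 = 0.1896
LCL = X̄̄ − A₂·R̄ = 71.6839 − 0.729 × 0.1896 = 71.5457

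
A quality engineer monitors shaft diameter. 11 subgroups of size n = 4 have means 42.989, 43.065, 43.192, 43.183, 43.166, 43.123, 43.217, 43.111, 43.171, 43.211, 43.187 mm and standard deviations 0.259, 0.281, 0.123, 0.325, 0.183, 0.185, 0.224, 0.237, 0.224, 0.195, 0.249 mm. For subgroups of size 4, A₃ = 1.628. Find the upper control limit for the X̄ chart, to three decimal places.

X̄̄ = (42.989 + 43.065 + 43.192 + 43.183 + 43.166 + 43.123 + 43.217 + 43.111 + 43.171 + 43.211 + 43.187) / 11 = 43.1468
s̄ = (0.259 + 0.281 + 0.123 + 0.325 + 0.183 + 0.185 + 0.224 + 0.237 + 0.224 + 0.195 + 0.249) / 11 = 0.2259
UCL = X̄̄ + A₃·s̄ = 43.1468 + 1.628 × 0.2259 = 43.5146

43.515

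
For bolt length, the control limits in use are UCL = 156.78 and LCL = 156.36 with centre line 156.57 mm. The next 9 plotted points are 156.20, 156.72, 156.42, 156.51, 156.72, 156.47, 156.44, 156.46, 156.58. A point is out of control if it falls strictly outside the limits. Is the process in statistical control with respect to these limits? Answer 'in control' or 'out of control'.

Compare each point to [156.36, 156.78]: sample 1 = 156.20 < LCL.

out of control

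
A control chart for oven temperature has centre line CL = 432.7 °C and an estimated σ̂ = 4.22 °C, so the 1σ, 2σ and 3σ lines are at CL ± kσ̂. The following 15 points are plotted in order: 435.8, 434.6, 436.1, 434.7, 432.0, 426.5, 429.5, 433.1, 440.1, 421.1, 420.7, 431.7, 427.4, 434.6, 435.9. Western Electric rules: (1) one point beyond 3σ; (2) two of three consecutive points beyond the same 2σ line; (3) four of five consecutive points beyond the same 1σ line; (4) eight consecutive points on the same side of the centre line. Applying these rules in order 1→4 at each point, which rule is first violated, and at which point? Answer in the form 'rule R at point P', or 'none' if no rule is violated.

rule 2 at point 11

Zone of each point (C = within 1σ̂, B = 1σ̂–2σ̂, A = 2σ̂–3σ̂, * = beyond 3σ̂; sign = side of CL): 1:+C, 2:+C, 3:+C, 4:+C, 5:-C, 6:-B, 7:-C, 8:+C, 9:+B, 10:-A, 11:-A, 12:-C, 13:-B, 14:+C, 15:+C
Rule 2 (two of three consecutive points beyond the same 2σ limit) is satisfied at point 11.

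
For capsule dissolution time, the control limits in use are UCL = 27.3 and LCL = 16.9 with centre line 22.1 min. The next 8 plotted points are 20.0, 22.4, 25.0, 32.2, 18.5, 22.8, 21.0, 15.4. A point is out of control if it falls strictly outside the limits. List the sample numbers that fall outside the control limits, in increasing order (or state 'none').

4, 8

Compare each point to [16.9, 27.3]: sample 4 = 32.2 > UCL; sample 8 = 15.4 < LCL.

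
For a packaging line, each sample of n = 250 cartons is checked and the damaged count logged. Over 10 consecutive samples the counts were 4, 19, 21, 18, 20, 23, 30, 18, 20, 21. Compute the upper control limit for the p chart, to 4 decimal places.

0.1284

p̄ = Σdᵢ / (k·n) = 194 / (10 × 250) = 0.07760
UCL = p̄ + 3·√(p̄(1−p̄)/n) = 0.07760 + 3 × √(0.07760×0.92240/250) = 0.07760 + 3 × 0.01692 = 0.12836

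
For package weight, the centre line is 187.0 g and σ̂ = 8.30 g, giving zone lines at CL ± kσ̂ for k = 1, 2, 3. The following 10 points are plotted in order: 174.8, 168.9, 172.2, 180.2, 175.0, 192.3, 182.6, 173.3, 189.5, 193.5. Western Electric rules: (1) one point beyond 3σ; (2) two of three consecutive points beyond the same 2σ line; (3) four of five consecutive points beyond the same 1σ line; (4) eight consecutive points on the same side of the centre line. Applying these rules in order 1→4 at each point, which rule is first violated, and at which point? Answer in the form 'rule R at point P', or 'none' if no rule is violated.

rule 3 at point 5

Zone of each point (C = within 1σ̂, B = 1σ̂–2σ̂, A = 2σ̂–3σ̂, * = beyond 3σ̂; sign = side of CL): 1:-B, 2:-A, 3:-B, 4:-C, 5:-B, 6:+C, 7:-C, 8:-B, 9:+C, 10:+C
Rule 3 (four of five consecutive points beyond the same 1σ limit) is satisfied at point 5.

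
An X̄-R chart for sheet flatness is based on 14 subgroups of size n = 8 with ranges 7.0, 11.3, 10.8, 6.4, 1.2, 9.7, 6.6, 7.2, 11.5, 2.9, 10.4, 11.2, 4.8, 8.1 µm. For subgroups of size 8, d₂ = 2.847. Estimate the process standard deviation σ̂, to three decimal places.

2.737

R̄ = (7.0 + 11.3 + 10.8 + 6.4 + 1.2 + 9.7 + 6.6 + 7.2 + 11.5 + 2.9 + 10.4 + 11.2 + 4.8 + 8.1) / 14 = 7.7929
σ̂ = R̄ / d₂ = 7.7929 / 2.847 = 2.7372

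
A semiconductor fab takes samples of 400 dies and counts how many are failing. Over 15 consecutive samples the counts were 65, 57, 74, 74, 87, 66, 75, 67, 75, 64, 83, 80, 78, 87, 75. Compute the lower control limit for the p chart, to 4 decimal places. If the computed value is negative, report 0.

p̄ = Σdᵢ / (k·n) = 1107 / (15 × 400) = 0.18450
LCL = p̄ − 3·√(p̄(1−p̄)/n) = 0.18450 − 3 × 0.01939 = 0.12632

0.1263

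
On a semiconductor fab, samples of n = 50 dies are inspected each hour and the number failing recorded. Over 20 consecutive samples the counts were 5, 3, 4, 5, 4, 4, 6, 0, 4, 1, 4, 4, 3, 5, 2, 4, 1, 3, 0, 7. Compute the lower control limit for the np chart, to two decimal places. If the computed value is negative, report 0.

0.00

p̄ = Σdᵢ / (k·n) = 69 / (20 × 50) = 0.06900
LCL = np̄ − 3·√(np̄(1−p̄)) = 3.4500 − 3 × 1.7922 = -1.9266 → 0 (negative, so LCL = 0)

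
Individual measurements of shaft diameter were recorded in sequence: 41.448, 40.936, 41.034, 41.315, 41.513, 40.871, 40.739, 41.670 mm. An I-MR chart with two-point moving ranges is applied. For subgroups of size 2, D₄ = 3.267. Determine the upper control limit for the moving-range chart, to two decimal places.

Moving ranges: 0.512, 0.098, 0.281, 0.198, 0.642, 0.132, 0.931; M̄R̄ = 2.7940 / 7 = 0.3991
UCL_MR = D₄·M̄R̄ = 3.267 × 0.3991 = 1.3040

1.30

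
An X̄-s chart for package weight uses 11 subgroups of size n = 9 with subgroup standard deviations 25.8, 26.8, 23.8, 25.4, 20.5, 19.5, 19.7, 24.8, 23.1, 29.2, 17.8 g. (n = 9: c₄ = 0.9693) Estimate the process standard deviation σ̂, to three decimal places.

24.047

s̄ = (25.8 + 26.8 + 23.8 + 25.4 + 20.5 + 19.5 + 19.7 + 24.8 + 23.1 + 29.2 + 17.8) / 11 = 23.3091
σ̂ = s̄ / c₄ = 23.3091 / 0.9693 = 24.0473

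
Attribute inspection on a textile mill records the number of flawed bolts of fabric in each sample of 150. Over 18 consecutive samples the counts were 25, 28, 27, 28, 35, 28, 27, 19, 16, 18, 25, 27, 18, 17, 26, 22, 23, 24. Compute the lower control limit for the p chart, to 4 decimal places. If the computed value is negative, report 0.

p̄ = Σdᵢ / (k·n) = 433 / (18 × 150) = 0.16037
LCL = p̄ − 3·√(p̄(1−p̄)/n) = 0.16037 − 3 × 0.02996 = 0.07049

0.0705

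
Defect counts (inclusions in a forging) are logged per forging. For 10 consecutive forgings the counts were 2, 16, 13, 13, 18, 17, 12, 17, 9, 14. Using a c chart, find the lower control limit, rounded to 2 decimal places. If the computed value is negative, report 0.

c̄ = (2 + 16 + 13 + 13 + 18 + 17 + 12 + 17 + 9 + 14) / 10 = 131 / 10 = 13.1000
LCL = c̄ − 3√c̄ = 13.1000 − 3 × 3.6194 = 2.2418

2.24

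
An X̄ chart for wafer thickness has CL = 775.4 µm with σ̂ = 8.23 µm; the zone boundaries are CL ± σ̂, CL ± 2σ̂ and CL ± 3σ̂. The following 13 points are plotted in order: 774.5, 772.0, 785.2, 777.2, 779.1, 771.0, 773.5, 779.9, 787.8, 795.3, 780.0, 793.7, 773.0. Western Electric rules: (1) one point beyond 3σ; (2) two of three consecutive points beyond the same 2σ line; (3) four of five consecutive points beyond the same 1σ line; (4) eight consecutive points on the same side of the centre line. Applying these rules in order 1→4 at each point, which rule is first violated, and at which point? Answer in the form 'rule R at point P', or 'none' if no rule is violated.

rule 2 at point 12

Zone of each point (C = within 1σ̂, B = 1σ̂–2σ̂, A = 2σ̂–3σ̂, * = beyond 3σ̂; sign = side of CL): 1:-C, 2:-C, 3:+B, 4:+C, 5:+C, 6:-C, 7:-C, 8:+C, 9:+B, 10:+A, 11:+C, 12:+A, 13:-C
Rule 2 (two of three consecutive points beyond the same 2σ limit) is satisfied at point 12.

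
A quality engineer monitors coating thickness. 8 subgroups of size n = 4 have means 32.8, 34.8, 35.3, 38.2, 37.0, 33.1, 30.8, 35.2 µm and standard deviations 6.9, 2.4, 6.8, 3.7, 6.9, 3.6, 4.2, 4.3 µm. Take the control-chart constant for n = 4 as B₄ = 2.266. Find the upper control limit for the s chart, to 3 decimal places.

s̄ = (6.9 + 2.4 + 6.8 + 3.7 + 6.9 + 3.6 + 4.2 + 4.3) / 8 = 4.8500
UCL_s = B₄·s̄ = 2.266 × 4.8500 = 10.9901

10.990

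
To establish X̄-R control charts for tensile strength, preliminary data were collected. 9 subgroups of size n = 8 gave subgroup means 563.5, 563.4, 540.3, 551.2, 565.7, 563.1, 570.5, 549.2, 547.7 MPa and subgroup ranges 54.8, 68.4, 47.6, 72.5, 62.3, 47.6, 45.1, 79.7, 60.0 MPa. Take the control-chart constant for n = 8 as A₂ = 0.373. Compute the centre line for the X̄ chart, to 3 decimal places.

X̄̄ = (563.5 + 563.4 + 540.3 + 551.2 + 565.7 + 563.1 + 570.5 + 549.2 + 547.7) / 9 = 5014.6000 / 9 = 557.1778
CL = X̄̄ = 557.1778

557.178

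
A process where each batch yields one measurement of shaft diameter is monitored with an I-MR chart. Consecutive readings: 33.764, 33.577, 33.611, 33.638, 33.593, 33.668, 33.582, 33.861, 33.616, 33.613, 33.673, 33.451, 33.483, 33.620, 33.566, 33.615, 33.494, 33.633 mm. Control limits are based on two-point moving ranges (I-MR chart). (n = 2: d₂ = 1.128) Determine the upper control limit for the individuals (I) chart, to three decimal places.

33.895

X̄ = (33.764 + 33.577 + 33.611 + 33.638 + 33.593 + 33.668 + 33.582 + 33.861 + 33.616 + 33.613 + 33.673 + 33.451 + 33.483 + 33.620 + 33.566 + 33.615 + 33.494 + 33.633) / 18 = 33.6143
Moving ranges: 0.187, 0.034, 0.027, 0.045, 0.075, 0.086, 0.279, 0.245, 0.003, 0.060, 0.222, 0.032, 0.137, 0.054, 0.049, 0.121, 0.139; M̄R̄ = 1.7950 / 17 = 0.1056
UCL = X̄ + 3·M̄R̄/d₂ = 33.6143 + 3 × 0.1056 / 1.128 = 33.8952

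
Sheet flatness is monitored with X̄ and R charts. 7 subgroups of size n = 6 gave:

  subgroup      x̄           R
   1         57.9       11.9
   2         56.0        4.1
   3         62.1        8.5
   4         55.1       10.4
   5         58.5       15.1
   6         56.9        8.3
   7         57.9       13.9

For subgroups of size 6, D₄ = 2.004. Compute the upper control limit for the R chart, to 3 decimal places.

20.670

R̄ = (11.9 + 4.1 + 8.5 + 10.4 + 15.1 + 8.3 + 13.9) / 7 = 72.2000 / 7 = 10.3143
UCL_R = D₄·R̄ = 2.004 × 10.3143 = 20.6698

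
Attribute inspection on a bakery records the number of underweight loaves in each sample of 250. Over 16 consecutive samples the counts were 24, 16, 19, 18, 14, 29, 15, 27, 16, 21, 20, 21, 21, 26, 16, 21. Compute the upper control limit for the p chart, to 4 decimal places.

p̄ = Σdᵢ / (k·n) = 324 / (16 × 250) = 0.08100
UCL = p̄ + 3·√(p̄(1−p̄)/n) = 0.08100 + 3 × √(0.08100×0.91900/250) = 0.08100 + 3 × 0.01726 = 0.13277

0.1328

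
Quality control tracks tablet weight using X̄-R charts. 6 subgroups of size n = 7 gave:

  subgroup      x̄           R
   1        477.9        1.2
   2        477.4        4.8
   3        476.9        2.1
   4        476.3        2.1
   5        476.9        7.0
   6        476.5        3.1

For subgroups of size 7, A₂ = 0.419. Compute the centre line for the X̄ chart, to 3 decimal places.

X̄̄ = (477.9 + 477.4 + 476.9 + 476.3 + 476.9 + 476.5) / 6 = 2861.9000 / 6 = 476.9833
CL = X̄̄ = 476.9833

476.983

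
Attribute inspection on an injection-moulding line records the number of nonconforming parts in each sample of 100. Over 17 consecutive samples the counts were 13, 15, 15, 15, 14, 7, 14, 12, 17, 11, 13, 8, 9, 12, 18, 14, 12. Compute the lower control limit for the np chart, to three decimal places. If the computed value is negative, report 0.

p̄ = Σdᵢ / (k·n) = 219 / (17 × 100) = 0.12882
LCL = np̄ − 3·√(np̄(1−p̄)) = 12.8824 − 3 × 3.3500 = 2.8322

2.832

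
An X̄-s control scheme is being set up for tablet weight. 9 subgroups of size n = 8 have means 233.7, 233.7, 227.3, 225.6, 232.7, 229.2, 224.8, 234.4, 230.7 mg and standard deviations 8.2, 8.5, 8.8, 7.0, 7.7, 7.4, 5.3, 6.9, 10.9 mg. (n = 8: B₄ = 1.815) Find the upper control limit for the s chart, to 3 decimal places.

14.258

s̄ = (8.2 + 8.5 + 8.8 + 7.0 + 7.7 + 7.4 + 5.3 + 6.9 + 10.9) / 9 = 7.8556
UCL_s = B₄·s̄ = 1.815 × 7.8556 = 14.2578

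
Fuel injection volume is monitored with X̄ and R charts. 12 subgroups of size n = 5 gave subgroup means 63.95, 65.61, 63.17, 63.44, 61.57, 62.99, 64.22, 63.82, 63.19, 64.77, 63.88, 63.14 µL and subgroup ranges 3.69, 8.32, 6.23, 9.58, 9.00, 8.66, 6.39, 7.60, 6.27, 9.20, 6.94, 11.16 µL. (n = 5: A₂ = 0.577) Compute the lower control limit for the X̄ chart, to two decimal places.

59.17

X̄̄ = (63.95 + 65.61 + 63.17 + 63.44 + 61.57 + 62.99 + 64.22 + 63.82 + 63.19 + 64.77 + 63.88 + 63.14) / 12 = 763.7500 / 12 = 63.6458
R̄ = (3.69 + 8.32 + 6.23 + 9.58 + 9.00 + 8.66 + 6.39 + 7.60 + 6.27 + 9.20 + 6.94 + 11.16) / 12 = 93.0400 / 12 = 7.7533
LCL = X̄̄ − A₂·R̄ = 63.6458 − 0.577 × 7.7533 = 59.1722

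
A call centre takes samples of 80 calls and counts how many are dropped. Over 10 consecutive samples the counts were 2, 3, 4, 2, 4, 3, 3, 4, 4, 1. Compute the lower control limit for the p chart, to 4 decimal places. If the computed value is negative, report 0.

0.0000

p̄ = Σdᵢ / (k·n) = 30 / (10 × 80) = 0.03750
LCL = p̄ − 3·√(p̄(1−p̄)/n) = 0.03750 − 3 × 0.02124 = -0.02622 → 0 (negative, so LCL = 0)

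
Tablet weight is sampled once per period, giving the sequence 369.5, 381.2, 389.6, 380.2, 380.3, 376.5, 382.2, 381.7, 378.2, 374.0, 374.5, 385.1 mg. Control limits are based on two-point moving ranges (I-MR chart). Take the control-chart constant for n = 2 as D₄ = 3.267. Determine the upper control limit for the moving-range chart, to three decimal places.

17.345

Moving ranges: 11.7, 8.4, 9.4, 0.1, 3.8, 5.7, 0.5, 3.5, 4.2, 0.5, 10.6; M̄R̄ = 58.4000 / 11 = 5.3091
UCL_MR = D₄·M̄R̄ = 3.267 × 5.3091 = 17.3448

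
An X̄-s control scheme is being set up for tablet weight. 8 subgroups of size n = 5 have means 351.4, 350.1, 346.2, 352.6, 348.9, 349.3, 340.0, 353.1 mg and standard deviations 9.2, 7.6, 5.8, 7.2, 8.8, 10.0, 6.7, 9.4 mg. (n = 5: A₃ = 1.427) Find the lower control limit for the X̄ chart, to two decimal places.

X̄̄ = (351.4 + 350.1 + 346.2 + 352.6 + 348.9 + 349.3 + 340.0 + 353.1) / 8 = 348.9500
s̄ = (9.2 + 7.6 + 5.8 + 7.2 + 8.8 + 10.0 + 6.7 + 9.4) / 8 = 8.0875
LCL = X̄̄ − A₃·s̄ = 348.9500 − 1.427 × 8.0875 = 337.4091

337.41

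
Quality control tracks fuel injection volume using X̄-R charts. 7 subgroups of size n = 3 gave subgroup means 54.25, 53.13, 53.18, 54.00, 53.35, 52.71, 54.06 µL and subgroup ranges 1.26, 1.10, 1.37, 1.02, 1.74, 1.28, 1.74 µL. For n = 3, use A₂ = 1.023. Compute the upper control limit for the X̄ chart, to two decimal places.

54.92

X̄̄ = (54.25 + 53.13 + 53.18 + 54.00 + 53.35 + 52.71 + 54.06) / 7 = 374.6800 / 7 = 53.5257
R̄ = (1.26 + 1.10 + 1.37 + 1.02 + 1.74 + 1.28 + 1.74) / 7 = 9.5100 / 7 = 1.3586
UCL = X̄̄ + A₂·R̄ = 53.5257 + 1.023 × 1.3586 = 54.9155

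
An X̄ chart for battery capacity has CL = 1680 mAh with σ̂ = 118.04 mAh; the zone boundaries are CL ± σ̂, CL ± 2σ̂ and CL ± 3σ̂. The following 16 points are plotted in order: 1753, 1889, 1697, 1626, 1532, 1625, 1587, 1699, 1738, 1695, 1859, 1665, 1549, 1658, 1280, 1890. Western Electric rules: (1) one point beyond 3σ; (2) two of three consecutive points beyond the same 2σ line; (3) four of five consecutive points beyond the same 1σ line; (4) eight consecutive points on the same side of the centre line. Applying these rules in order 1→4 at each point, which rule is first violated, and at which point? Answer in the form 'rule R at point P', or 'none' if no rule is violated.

Zone of each point (C = within 1σ̂, B = 1σ̂–2σ̂, A = 2σ̂–3σ̂, * = beyond 3σ̂; sign = side of CL): 1:+C, 2:+B, 3:+C, 4:-C, 5:-B, 6:-C, 7:-C, 8:+C, 9:+C, 10:+C, 11:+B, 12:-C, 13:-B, 14:-C, 15:-*, 16:+B
Rule 1 (one point beyond the 3σ limits) is satisfied at point 15.

rule 1 at point 15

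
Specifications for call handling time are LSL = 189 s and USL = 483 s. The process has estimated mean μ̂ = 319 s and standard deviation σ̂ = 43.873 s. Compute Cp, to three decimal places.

1.117

Cp = (USL − LSL) / (6σ̂) = (483 − 189) / (6 × 43.873) = 294.0000 / 263.2380 = 1.1169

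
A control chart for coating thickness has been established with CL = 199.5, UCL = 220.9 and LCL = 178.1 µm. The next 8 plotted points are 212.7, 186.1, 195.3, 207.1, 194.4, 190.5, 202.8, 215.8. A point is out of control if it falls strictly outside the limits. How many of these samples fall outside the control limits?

0

All 8 points lie within [178.1, 220.9].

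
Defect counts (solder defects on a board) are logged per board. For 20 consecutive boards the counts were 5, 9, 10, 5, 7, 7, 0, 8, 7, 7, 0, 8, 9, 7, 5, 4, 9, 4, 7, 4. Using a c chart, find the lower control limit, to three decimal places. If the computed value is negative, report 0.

0.000

c̄ = (5 + 9 + 10 + 5 + 7 + 7 + 0 + 8 + 7 + 7 + 0 + 8 + 9 + 7 + 5 + 4 + 9 + 4 + 7 + 4) / 20 = 122 / 20 = 6.1000
LCL = c̄ − 3√c̄ = 6.1000 − 3 × 2.4698 = -1.3095 → 0 (cannot be negative)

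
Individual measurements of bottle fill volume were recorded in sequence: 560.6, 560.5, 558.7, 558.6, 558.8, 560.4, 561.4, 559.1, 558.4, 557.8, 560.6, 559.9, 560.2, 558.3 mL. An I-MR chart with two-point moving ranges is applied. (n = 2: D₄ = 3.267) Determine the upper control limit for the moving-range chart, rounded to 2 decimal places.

Moving ranges: 0.1, 1.8, 0.1, 0.2, 1.6, 1.0, 2.3, 0.7, 0.6, 2.8, 0.7, 0.3, 1.9; M̄R̄ = 14.1000 / 13 = 1.0846
UCL_MR = D₄·M̄R̄ = 3.267 × 1.0846 = 3.5434

3.54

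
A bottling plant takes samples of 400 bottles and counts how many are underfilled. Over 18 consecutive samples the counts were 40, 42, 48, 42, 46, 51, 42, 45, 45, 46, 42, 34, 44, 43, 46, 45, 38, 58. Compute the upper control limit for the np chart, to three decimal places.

p̄ = Σdᵢ / (k·n) = 797 / (18 × 400) = 0.11069
UCL = np̄ + 3·√(np̄(1−p̄)) = 44.2778 + 3 × √(44.2778×0.88931) = 44.2778 + 3 × 6.2751 = 63.1030

63.103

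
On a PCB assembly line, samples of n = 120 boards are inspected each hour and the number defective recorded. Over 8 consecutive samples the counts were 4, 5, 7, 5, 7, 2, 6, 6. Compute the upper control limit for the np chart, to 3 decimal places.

11.972

p̄ = Σdᵢ / (k·n) = 42 / (8 × 120) = 0.04375
UCL = np̄ + 3·√(np̄(1−p̄)) = 5.2500 + 3 × √(5.2500×0.95625) = 5.2500 + 3 × 2.2406 = 11.9718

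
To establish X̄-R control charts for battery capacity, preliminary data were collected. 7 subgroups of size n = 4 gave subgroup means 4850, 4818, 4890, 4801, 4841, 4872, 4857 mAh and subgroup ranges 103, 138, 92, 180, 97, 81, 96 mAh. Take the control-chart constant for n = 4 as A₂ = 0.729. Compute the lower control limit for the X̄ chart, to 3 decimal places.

4765.040

X̄̄ = (4850 + 4818 + 4890 + 4801 + 4841 + 4872 + 4857) / 7 = 33929.0000 / 7 = 4847.0000
R̄ = (103 + 138 + 92 + 180 + 97 + 81 + 96) / 7 = 787.0000 / 7 = 112.4286
LCL = X̄̄ − A₂·R̄ = 4847.0000 − 0.729 × 112.4286 = 4765.0396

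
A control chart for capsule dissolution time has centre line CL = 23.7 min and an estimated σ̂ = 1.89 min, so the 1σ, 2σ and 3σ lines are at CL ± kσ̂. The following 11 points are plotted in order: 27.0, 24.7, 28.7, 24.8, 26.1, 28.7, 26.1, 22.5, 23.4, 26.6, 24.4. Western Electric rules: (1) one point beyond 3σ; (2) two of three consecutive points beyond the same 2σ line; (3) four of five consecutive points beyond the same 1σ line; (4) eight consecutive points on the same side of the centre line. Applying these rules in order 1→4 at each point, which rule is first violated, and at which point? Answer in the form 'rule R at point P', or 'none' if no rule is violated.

Zone of each point (C = within 1σ̂, B = 1σ̂–2σ̂, A = 2σ̂–3σ̂, * = beyond 3σ̂; sign = side of CL): 1:+B, 2:+C, 3:+A, 4:+C, 5:+B, 6:+A, 7:+B, 8:-C, 9:-C, 10:+B, 11:+C
Rule 3 (four of five consecutive points beyond the same 1σ limit) is satisfied at point 7.

rule 3 at point 7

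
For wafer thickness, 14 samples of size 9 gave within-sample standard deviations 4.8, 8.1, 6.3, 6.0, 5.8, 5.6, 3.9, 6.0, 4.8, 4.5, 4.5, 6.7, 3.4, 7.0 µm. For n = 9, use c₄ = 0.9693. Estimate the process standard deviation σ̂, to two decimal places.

s̄ = (4.8 + 8.1 + 6.3 + 6.0 + 5.8 + 5.6 + 3.9 + 6.0 + 4.8 + 4.5 + 4.5 + 6.7 + 3.4 + 7.0) / 14 = 5.5286
σ̂ = s̄ / c₄ = 5.5286 / 0.9693 = 5.7037

5.70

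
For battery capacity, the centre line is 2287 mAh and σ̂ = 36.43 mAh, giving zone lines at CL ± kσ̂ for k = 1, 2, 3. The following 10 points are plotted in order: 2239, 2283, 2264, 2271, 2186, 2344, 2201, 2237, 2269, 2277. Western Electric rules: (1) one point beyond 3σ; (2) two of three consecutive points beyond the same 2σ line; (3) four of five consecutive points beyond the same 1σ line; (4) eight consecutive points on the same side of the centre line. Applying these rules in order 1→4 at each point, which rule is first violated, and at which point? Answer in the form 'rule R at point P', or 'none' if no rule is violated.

rule 2 at point 7

Zone of each point (C = within 1σ̂, B = 1σ̂–2σ̂, A = 2σ̂–3σ̂, * = beyond 3σ̂; sign = side of CL): 1:-B, 2:-C, 3:-C, 4:-C, 5:-A, 6:+B, 7:-A, 8:-B, 9:-C, 10:-C
Rule 2 (two of three consecutive points beyond the same 2σ limit) is satisfied at point 7.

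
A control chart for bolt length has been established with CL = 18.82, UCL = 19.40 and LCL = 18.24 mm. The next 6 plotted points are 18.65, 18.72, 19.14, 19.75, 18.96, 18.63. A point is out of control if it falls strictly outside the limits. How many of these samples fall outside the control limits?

1

Compare each point to [18.24, 19.40]: sample 4 = 19.75 > UCL.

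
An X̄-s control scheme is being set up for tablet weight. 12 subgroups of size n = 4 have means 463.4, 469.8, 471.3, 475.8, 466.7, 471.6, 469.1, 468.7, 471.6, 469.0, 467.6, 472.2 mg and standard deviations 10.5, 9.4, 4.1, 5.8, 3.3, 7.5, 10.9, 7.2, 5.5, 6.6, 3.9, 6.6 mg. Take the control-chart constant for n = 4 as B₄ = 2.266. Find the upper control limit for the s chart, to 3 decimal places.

15.352

s̄ = (10.5 + 9.4 + 4.1 + 5.8 + 3.3 + 7.5 + 10.9 + 7.2 + 5.5 + 6.6 + 3.9 + 6.6) / 12 = 6.7750
UCL_s = B₄·s̄ = 2.266 × 6.7750 = 15.3521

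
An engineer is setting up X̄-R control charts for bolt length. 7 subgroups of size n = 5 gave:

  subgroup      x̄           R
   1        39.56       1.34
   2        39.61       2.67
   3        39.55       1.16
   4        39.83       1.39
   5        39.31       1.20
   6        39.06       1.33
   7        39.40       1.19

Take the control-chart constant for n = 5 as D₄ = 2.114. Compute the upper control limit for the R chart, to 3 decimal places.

R̄ = (1.34 + 2.67 + 1.16 + 1.39 + 1.20 + 1.33 + 1.19) / 7 = 10.2800 / 7 = 1.4686
UCL_R = D₄·R̄ = 2.114 × 1.4686 = 3.1046

3.105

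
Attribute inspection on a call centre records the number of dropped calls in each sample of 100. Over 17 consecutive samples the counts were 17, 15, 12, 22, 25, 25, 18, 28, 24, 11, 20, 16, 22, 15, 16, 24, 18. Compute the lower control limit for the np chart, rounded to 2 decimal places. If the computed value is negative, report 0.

p̄ = Σdᵢ / (k·n) = 328 / (17 × 100) = 0.19294
LCL = np̄ − 3·√(np̄(1−p̄)) = 19.2941 − 3 × 3.9461 = 7.4559

7.46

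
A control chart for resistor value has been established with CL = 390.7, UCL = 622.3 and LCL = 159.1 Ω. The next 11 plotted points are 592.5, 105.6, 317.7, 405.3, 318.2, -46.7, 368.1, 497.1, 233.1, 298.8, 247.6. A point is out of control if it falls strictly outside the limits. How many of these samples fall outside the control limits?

2

Compare each point to [159.1, 622.3]: sample 2 = 105.6 < LCL; sample 6 = -46.7 < LCL.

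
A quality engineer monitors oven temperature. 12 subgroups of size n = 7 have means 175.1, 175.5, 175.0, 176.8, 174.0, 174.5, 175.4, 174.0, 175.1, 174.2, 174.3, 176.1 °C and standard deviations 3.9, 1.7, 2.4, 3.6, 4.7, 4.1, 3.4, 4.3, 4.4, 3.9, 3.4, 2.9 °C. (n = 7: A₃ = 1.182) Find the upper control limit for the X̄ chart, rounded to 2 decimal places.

X̄̄ = (175.1 + 175.5 + 175.0 + 176.8 + 174.0 + 174.5 + 175.4 + 174.0 + 175.1 + 174.2 + 174.3 + 176.1) / 12 = 175.0000
s̄ = (3.9 + 1.7 + 2.4 + 3.6 + 4.7 + 4.1 + 3.4 + 4.3 + 4.4 + 3.9 + 3.4 + 2.9) / 12 = 3.5583
UCL = X̄̄ + A₃·s̄ = 175.0000 + 1.182 × 3.5583 = 179.2060

179.21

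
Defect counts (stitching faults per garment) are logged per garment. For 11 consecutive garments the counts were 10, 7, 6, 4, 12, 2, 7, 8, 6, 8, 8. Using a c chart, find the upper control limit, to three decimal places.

15.080

c̄ = (10 + 7 + 6 + 4 + 12 + 2 + 7 + 8 + 6 + 8 + 8) / 11 = 78 / 11 = 7.0909
UCL = c̄ + 3√c̄ = 7.0909 + 3 × √7.0909 = 7.0909 + 3 × 2.6629 = 15.0795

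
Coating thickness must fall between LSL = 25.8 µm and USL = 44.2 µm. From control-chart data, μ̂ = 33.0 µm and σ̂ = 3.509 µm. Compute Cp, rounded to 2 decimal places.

Cp = (USL − LSL) / (6σ̂) = (44.2 − 25.8) / (6 × 3.509) = 18.4000 / 21.0540 = 0.8739

0.87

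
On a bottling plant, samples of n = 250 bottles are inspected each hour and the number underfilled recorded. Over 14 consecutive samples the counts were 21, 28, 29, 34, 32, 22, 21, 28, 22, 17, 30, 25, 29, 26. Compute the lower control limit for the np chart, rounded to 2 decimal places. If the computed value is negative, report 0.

p̄ = Σdᵢ / (k·n) = 364 / (14 × 250) = 0.10400
LCL = np̄ − 3·√(np̄(1−p̄)) = 26.0000 − 3 × 4.8266 = 11.5202

11.52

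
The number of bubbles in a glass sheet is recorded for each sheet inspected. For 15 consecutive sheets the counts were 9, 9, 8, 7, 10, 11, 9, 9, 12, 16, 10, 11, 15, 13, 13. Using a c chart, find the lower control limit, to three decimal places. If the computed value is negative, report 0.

c̄ = (9 + 9 + 8 + 7 + 10 + 11 + 9 + 9 + 12 + 16 + 10 + 11 + 15 + 13 + 13) / 15 = 162 / 15 = 10.8000
LCL = c̄ − 3√c̄ = 10.8000 − 3 × 3.2863 = 0.9410

0.941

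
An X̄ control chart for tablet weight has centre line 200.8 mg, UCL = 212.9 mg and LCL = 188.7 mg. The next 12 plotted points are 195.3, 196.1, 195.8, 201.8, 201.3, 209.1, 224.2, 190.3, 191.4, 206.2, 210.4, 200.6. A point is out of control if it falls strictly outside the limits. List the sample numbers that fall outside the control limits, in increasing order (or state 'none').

Compare each point to [188.7, 212.9]: sample 7 = 224.2 > UCL.

7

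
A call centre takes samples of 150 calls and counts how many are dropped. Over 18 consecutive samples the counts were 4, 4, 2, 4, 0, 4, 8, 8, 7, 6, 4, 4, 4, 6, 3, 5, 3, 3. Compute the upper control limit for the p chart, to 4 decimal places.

p̄ = Σdᵢ / (k·n) = 79 / (18 × 150) = 0.02926
UCL = p̄ + 3·√(p̄(1−p̄)/n) = 0.02926 + 3 × √(0.02926×0.97074/150) = 0.02926 + 3 × 0.01376 = 0.07054

0.0705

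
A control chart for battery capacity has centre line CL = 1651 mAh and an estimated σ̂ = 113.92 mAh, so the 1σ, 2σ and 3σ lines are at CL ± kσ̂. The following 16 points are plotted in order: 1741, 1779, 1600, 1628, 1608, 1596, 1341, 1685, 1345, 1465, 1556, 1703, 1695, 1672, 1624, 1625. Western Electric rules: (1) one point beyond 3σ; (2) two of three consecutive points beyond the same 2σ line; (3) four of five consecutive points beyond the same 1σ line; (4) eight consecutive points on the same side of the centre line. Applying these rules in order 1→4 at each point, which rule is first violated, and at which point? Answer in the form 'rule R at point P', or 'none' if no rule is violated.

Zone of each point (C = within 1σ̂, B = 1σ̂–2σ̂, A = 2σ̂–3σ̂, * = beyond 3σ̂; sign = side of CL): 1:+C, 2:+B, 3:-C, 4:-C, 5:-C, 6:-C, 7:-A, 8:+C, 9:-A, 10:-B, 11:-C, 12:+C, 13:+C, 14:+C, 15:-C, 16:-C
Rule 2 (two of three consecutive points beyond the same 2σ limit) is satisfied at point 9.

rule 2 at point 9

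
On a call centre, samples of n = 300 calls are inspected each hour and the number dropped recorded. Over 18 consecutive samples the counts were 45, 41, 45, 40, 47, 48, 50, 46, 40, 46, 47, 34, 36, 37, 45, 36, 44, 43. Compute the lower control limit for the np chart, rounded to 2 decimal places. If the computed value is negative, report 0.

24.61

p̄ = Σdᵢ / (k·n) = 770 / (18 × 300) = 0.14259
LCL = np̄ − 3·√(np̄(1−p̄)) = 42.7778 − 3 × 6.0562 = 24.6091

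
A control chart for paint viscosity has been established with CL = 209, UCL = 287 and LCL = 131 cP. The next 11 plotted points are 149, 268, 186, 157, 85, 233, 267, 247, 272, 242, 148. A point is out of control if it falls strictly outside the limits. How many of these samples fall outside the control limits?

1

Compare each point to [131, 287]: sample 5 = 85 < LCL.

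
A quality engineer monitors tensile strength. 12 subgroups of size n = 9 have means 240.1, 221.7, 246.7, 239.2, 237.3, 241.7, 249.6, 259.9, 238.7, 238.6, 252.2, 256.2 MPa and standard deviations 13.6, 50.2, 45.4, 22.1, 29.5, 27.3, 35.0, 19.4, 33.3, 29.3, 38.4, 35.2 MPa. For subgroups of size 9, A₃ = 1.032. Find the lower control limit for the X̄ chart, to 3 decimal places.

X̄̄ = (240.1 + 221.7 + 246.7 + 239.2 + 237.3 + 241.7 + 249.6 + 259.9 + 238.7 + 238.6 + 252.2 + 256.2) / 12 = 243.4917
s̄ = (13.6 + 50.2 + 45.4 + 22.1 + 29.5 + 27.3 + 35.0 + 19.4 + 33.3 + 29.3 + 38.4 + 35.2) / 12 = 31.5583
LCL = X̄̄ − A₃·s̄ = 243.4917 − 1.032 × 31.5583 = 210.9235

210.923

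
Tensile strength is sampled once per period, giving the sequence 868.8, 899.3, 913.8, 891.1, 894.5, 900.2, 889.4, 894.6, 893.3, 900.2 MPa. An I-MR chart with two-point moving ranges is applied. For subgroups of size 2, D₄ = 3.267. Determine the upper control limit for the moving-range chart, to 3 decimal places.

36.663

Moving ranges: 30.5, 14.5, 22.7, 3.4, 5.7, 10.8, 5.2, 1.3, 6.9; M̄R̄ = 101.0000 / 9 = 11.2222
UCL_MR = D₄·M̄R̄ = 3.267 × 11.2222 = 36.6630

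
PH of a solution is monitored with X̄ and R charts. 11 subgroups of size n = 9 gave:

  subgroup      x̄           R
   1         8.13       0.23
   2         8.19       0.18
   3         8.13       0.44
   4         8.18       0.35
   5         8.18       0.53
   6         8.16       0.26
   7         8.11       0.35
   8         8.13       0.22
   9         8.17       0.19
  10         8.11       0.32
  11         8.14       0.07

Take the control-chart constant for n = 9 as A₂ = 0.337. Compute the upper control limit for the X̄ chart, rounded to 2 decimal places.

X̄̄ = (8.13 + 8.19 + 8.13 + 8.18 + 8.18 + 8.16 + 8.11 + 8.13 + 8.17 + 8.11 + 8.14) / 11 = 89.6300 / 11 = 8.1482
R̄ = (0.23 + 0.18 + 0.44 + 0.35 + 0.53 + 0.26 + 0.35 + 0.22 + 0.19 + 0.32 + 0.07) / 11 = 3.1400 / 11 = 0.2855
UCL = X̄̄ + A₂·R̄ = 8.1482 + 0.337 × 0.2855 = 8.2444

8.24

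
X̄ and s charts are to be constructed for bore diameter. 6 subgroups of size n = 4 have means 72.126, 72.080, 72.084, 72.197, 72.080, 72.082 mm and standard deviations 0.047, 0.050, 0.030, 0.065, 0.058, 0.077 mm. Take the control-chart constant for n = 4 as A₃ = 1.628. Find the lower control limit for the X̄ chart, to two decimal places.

X̄̄ = (72.126 + 72.080 + 72.084 + 72.197 + 72.080 + 72.082) / 6 = 72.1082
s̄ = (0.047 + 0.050 + 0.030 + 0.065 + 0.058 + 0.077) / 6 = 0.0545
LCL = X̄̄ − A₃·s̄ = 72.1082 − 1.628 × 0.0545 = 72.0194

72.02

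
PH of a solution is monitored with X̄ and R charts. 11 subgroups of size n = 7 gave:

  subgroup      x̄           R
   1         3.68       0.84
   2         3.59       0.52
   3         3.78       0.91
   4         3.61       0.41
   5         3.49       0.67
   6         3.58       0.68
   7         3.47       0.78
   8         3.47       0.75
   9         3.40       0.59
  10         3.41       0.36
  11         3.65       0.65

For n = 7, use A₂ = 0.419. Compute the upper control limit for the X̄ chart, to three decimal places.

X̄̄ = (3.68 + 3.59 + 3.78 + 3.61 + 3.49 + 3.58 + 3.47 + 3.47 + 3.40 + 3.41 + 3.65) / 11 = 39.1300 / 11 = 3.5573
R̄ = (0.84 + 0.52 + 0.91 + 0.41 + 0.67 + 0.68 + 0.78 + 0.75 + 0.59 + 0.36 + 0.65) / 11 = 7.1600 / 11 = 0.6509
UCL = X̄̄ + A₂·R̄ = 3.5573 + 0.419 × 0.6509 = 3.8300

3.830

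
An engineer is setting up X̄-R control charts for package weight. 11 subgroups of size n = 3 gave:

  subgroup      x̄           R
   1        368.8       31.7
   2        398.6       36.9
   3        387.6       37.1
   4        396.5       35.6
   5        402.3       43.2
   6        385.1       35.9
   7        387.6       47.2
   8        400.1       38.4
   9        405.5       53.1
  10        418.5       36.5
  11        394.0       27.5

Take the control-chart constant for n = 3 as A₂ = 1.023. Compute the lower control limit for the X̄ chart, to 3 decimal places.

355.615

X̄̄ = (368.8 + 398.6 + 387.6 + 396.5 + 402.3 + 385.1 + 387.6 + 400.1 + 405.5 + 418.5 + 394.0) / 11 = 4344.6000 / 11 = 394.9636
R̄ = (31.7 + 36.9 + 37.1 + 35.6 + 43.2 + 35.9 + 47.2 + 38.4 + 53.1 + 36.5 + 27.5) / 11 = 423.1000 / 11 = 38.4636
LCL = X̄̄ − A₂·R̄ = 394.9636 − 1.023 × 38.4636 = 355.6153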